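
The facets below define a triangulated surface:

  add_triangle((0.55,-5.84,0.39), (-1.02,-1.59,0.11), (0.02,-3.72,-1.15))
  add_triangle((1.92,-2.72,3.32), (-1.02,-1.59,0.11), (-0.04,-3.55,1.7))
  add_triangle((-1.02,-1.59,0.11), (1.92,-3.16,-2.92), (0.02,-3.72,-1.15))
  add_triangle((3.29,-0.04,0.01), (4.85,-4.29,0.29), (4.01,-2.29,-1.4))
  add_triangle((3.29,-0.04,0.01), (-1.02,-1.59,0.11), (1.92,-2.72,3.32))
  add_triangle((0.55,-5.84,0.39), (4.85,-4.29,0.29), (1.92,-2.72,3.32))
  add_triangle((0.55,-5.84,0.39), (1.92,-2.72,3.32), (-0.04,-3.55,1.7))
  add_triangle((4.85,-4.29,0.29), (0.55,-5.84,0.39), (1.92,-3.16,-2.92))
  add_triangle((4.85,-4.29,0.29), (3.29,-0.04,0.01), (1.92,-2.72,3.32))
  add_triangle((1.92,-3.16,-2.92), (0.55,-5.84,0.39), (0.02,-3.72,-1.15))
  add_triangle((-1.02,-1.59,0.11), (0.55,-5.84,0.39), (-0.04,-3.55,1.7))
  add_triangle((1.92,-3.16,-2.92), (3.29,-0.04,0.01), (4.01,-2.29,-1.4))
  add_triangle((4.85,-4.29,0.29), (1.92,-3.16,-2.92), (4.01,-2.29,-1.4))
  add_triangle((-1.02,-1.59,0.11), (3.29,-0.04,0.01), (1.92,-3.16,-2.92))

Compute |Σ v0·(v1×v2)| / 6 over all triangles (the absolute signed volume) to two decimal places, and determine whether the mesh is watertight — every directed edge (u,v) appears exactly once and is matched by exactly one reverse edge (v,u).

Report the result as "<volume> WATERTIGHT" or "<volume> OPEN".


Per-triangle v0·(v1×v2)/6:
  t1: +1.5934
  t2: +0.4443
  t3: +0.5294
  t4: +3.6146
  t5: -2.7448
  t6: +13.5753
  t7: +3.5126
  t8: +13.5548
  t9: +7.2819
  t10: +3.2150
  t11: +1.6642
  t12: +1.1668
  t13: +5.0210
  t14: -2.7653
Σ = +49.6634 → |volume| = 49.66

Directed edges: 42 total, each appears once with its reverse present → watertight.

49.66 WATERTIGHT


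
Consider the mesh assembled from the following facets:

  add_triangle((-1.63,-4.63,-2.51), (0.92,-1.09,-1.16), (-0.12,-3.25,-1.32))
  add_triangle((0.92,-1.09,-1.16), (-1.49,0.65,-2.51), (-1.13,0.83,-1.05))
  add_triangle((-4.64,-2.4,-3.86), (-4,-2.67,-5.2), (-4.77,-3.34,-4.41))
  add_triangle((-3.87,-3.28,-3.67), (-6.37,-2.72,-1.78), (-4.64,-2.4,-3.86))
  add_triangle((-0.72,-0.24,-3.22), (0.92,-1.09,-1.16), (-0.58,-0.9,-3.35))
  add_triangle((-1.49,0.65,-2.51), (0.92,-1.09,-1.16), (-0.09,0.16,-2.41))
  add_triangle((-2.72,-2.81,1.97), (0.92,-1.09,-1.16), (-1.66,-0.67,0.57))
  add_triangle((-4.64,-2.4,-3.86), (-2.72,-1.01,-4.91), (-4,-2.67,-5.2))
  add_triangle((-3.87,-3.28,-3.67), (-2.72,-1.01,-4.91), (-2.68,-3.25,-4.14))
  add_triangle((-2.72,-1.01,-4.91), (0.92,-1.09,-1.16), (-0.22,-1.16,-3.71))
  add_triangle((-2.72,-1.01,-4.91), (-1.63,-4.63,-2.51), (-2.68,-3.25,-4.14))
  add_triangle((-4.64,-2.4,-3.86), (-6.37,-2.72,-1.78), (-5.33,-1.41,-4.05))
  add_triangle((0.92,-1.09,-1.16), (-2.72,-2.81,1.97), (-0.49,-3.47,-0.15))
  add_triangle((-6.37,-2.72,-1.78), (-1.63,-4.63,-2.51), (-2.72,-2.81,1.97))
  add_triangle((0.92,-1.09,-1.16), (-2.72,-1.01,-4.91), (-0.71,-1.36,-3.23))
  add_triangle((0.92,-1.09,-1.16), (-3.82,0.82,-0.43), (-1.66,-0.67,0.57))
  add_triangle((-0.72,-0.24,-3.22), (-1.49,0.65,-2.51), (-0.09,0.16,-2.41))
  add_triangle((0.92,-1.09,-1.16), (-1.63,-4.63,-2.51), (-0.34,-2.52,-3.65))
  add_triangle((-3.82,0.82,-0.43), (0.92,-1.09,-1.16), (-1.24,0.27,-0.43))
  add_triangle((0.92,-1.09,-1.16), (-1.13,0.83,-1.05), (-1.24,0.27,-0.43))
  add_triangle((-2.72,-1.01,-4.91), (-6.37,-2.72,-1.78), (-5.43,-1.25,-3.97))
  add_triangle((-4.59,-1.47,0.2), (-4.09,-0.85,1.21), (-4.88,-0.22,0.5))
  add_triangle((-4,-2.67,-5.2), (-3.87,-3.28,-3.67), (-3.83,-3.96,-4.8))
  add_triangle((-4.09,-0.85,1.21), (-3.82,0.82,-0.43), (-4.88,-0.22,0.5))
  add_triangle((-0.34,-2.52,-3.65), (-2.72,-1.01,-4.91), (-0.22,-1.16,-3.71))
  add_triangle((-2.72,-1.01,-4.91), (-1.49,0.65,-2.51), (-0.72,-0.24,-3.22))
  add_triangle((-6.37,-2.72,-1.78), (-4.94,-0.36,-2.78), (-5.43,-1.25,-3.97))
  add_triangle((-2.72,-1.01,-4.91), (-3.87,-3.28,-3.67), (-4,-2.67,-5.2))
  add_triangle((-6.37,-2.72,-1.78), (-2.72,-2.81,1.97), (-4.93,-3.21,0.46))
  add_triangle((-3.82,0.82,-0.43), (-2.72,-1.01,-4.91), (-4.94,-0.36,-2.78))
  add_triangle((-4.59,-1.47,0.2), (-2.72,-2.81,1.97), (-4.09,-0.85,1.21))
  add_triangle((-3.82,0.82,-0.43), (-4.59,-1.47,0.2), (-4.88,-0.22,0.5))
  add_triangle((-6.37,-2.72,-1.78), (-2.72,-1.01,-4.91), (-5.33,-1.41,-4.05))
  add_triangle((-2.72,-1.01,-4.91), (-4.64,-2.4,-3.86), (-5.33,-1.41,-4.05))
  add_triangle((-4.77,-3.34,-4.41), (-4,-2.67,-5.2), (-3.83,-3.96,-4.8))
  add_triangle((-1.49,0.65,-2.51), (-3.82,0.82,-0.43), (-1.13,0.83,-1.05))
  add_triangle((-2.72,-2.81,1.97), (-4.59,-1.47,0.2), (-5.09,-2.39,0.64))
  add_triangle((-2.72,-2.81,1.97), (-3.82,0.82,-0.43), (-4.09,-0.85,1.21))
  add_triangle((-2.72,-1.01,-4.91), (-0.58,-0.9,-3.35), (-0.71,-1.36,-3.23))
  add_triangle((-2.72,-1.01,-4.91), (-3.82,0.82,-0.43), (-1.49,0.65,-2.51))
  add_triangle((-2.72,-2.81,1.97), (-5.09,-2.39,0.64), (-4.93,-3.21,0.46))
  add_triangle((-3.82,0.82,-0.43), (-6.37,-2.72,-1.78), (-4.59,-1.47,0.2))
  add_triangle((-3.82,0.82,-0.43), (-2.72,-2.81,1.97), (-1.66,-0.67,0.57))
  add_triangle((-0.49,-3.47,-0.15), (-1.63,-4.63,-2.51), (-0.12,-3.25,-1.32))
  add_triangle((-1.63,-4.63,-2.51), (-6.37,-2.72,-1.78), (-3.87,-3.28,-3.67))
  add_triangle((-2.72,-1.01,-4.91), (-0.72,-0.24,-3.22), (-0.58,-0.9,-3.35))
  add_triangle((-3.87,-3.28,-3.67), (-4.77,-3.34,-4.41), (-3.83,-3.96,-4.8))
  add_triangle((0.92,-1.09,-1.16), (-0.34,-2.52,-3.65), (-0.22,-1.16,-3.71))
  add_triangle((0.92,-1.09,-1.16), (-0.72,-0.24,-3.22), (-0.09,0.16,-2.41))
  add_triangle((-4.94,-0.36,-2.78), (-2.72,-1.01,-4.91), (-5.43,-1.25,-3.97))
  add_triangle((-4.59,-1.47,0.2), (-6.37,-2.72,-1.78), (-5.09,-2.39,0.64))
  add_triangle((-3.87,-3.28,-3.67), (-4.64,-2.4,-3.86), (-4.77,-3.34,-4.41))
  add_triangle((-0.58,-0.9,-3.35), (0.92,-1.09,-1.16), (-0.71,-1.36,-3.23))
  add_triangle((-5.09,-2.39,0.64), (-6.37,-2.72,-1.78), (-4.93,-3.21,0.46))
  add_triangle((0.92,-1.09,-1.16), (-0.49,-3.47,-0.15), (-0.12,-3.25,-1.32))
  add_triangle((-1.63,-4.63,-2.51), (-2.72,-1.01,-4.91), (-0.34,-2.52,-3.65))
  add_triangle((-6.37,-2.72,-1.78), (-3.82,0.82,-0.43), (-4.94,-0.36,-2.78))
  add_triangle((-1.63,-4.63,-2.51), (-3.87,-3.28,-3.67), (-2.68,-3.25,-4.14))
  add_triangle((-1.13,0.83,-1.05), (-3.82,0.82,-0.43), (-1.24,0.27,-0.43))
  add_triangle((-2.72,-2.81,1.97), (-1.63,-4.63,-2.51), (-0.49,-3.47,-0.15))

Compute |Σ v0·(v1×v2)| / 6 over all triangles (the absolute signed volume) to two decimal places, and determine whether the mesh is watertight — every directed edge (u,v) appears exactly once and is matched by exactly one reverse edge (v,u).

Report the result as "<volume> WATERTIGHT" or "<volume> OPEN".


88.31 WATERTIGHT

Per-triangle v0·(v1×v2)/6:
  t1: +0.8943
  t2: +0.0808
  t3: +1.0584
  t4: +3.2785
  t5: +0.3205
  t6: -0.4675
  t7: -0.8187
  t8: +1.8051
  t9: +2.8065
  t10: -0.7712
  t11: +0.8312
  t12: +3.4949
  t13: -0.1963
  t14: +14.9982
  t15: -0.1375
  t16: -1.2557
  t17: +0.3709
  t18: +2.0574
  t19: -0.1681
  t20: -0.2995
  t21: +4.3138
  t22: +0.9589
  t23: -1.1903
  t24: +0.1936
  t25: +2.1108
  t26: +1.0497
  t27: +2.9674
  t28: -0.0927
  t29: +0.0138
  t30: +1.9066
  t31: +2.1817
  t32: +1.0619
  t33: -3.4034
  t34: +2.8752
  t35: +1.6571
  t36: +0.6820
  t37: +0.4560
  t38: -1.1052
  t39: +0.5399
  t40: +3.3446
  t41: +1.4441
  t42: +3.5266
  t43: +0.1481
  t44: +1.1187
  t45: +7.2615
  t46: +0.6246
  t47: +0.4772
  t48: +0.8985
  t49: +0.4567
  t50: +1.7658
  t51: +1.4136
  t52: +0.1327
  t53: +0.3736
  t54: +1.9966
  t55: +0.5144
  t56: +6.0090
  t57: +4.8261
  t58: +2.7407
  t59: -0.1064
  t60: +4.2843
Σ = +88.3104 → |volume| = 88.31

Directed edges: 180 total, each appears once with its reverse present → watertight.


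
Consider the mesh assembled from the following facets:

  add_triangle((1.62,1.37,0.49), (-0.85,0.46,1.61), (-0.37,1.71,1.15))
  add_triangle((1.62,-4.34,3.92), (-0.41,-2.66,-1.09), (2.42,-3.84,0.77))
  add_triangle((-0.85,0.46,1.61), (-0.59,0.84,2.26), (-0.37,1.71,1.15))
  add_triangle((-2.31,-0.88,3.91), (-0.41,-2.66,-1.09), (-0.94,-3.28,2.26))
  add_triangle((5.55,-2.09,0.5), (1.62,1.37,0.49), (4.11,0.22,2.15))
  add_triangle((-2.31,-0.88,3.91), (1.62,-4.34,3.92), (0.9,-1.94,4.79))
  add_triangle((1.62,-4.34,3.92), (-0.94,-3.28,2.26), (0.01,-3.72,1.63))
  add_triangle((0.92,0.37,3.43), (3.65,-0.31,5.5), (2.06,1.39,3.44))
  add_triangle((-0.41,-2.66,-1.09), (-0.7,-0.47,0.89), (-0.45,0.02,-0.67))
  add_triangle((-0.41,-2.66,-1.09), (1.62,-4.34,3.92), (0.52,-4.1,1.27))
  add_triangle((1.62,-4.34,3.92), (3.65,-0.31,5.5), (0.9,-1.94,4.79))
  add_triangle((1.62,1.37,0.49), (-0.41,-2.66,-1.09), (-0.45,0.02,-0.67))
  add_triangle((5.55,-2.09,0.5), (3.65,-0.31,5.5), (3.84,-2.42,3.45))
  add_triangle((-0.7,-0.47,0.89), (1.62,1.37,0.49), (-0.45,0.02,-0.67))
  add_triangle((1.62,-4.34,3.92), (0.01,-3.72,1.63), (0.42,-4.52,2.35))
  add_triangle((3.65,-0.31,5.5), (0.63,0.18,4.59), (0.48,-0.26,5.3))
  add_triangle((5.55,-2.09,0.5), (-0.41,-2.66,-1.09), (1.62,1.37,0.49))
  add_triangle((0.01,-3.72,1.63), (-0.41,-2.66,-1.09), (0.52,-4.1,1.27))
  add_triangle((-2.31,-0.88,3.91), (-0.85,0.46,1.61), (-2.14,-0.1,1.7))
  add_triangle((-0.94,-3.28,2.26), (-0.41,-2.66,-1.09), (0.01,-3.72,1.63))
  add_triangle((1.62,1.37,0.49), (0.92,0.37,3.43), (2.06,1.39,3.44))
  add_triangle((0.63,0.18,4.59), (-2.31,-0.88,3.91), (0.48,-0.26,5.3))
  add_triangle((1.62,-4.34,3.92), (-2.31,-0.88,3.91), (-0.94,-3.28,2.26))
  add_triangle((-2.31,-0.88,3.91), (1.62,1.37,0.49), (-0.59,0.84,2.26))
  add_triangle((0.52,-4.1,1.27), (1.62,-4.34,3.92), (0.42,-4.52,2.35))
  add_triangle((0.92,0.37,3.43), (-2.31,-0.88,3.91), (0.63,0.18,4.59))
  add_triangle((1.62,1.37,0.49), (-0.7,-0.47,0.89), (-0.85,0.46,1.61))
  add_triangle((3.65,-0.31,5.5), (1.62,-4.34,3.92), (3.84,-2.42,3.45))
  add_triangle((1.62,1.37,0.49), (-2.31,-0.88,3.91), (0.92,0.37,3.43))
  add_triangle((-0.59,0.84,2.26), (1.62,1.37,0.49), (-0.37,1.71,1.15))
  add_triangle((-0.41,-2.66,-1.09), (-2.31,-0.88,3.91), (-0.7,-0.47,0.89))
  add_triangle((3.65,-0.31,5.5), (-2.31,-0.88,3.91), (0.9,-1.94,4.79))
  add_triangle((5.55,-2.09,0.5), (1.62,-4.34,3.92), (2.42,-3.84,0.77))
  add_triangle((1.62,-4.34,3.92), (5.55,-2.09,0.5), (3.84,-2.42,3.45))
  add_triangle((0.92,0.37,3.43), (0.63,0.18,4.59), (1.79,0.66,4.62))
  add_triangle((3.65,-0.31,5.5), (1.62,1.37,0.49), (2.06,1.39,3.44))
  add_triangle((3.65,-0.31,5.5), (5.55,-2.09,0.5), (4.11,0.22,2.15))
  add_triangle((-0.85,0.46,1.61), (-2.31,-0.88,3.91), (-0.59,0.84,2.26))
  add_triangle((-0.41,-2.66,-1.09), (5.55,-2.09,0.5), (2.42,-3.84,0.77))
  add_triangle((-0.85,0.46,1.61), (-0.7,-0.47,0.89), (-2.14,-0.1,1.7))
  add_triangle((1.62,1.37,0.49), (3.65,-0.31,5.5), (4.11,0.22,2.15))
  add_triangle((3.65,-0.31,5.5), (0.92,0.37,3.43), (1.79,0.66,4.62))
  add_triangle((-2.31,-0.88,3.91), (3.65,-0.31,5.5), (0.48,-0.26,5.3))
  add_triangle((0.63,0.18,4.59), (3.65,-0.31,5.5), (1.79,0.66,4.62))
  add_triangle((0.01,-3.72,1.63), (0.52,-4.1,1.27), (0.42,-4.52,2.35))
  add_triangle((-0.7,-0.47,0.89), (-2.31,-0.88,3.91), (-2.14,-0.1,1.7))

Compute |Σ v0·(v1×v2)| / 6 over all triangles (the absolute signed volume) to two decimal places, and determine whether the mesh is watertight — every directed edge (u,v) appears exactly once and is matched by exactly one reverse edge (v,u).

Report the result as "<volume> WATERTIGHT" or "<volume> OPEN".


102.19 WATERTIGHT

Per-triangle v0·(v1×v2)/6:
  t1: -0.6181
  t2: +5.2308
  t3: +0.2112
  t4: +2.6517
  t5: +2.6971
  t6: +6.1938
  t7: +2.0078
  t8: +1.8541
  t9: +0.4061
  t10: +0.0835
  t11: +7.1019
  t12: +0.4379
  t13: +7.7152
  t14: +0.1367
  t15: +0.1420
  t16: +1.1357
  t17: +1.0331
  t18: +0.8479
  t19: +0.6272
  t20: +1.5397
  t21: -0.0107
  t22: +0.8232
  t23: +6.2178
  t24: +0.9593
  t25: +0.9640
  t26: +0.1577
  t27: -0.2892
  t28: +7.8565
  t29: +1.4213
  t30: +0.8756
  t31: +0.1446
  t32: +6.1307
  t33: +8.3196
  t34: +7.3096
  t35: +0.0437
  t36: +2.1655
  t37: +6.7032
  t38: +0.3104
  t39: +4.2898
  t40: -0.2053
  t41: +3.0326
  t42: -0.4854
  t43: +2.0106
  t44: +1.5253
  t45: +0.2497
  t46: +0.2317
Σ = +102.1868 → |volume| = 102.19

Directed edges: 138 total, each appears once with its reverse present → watertight.


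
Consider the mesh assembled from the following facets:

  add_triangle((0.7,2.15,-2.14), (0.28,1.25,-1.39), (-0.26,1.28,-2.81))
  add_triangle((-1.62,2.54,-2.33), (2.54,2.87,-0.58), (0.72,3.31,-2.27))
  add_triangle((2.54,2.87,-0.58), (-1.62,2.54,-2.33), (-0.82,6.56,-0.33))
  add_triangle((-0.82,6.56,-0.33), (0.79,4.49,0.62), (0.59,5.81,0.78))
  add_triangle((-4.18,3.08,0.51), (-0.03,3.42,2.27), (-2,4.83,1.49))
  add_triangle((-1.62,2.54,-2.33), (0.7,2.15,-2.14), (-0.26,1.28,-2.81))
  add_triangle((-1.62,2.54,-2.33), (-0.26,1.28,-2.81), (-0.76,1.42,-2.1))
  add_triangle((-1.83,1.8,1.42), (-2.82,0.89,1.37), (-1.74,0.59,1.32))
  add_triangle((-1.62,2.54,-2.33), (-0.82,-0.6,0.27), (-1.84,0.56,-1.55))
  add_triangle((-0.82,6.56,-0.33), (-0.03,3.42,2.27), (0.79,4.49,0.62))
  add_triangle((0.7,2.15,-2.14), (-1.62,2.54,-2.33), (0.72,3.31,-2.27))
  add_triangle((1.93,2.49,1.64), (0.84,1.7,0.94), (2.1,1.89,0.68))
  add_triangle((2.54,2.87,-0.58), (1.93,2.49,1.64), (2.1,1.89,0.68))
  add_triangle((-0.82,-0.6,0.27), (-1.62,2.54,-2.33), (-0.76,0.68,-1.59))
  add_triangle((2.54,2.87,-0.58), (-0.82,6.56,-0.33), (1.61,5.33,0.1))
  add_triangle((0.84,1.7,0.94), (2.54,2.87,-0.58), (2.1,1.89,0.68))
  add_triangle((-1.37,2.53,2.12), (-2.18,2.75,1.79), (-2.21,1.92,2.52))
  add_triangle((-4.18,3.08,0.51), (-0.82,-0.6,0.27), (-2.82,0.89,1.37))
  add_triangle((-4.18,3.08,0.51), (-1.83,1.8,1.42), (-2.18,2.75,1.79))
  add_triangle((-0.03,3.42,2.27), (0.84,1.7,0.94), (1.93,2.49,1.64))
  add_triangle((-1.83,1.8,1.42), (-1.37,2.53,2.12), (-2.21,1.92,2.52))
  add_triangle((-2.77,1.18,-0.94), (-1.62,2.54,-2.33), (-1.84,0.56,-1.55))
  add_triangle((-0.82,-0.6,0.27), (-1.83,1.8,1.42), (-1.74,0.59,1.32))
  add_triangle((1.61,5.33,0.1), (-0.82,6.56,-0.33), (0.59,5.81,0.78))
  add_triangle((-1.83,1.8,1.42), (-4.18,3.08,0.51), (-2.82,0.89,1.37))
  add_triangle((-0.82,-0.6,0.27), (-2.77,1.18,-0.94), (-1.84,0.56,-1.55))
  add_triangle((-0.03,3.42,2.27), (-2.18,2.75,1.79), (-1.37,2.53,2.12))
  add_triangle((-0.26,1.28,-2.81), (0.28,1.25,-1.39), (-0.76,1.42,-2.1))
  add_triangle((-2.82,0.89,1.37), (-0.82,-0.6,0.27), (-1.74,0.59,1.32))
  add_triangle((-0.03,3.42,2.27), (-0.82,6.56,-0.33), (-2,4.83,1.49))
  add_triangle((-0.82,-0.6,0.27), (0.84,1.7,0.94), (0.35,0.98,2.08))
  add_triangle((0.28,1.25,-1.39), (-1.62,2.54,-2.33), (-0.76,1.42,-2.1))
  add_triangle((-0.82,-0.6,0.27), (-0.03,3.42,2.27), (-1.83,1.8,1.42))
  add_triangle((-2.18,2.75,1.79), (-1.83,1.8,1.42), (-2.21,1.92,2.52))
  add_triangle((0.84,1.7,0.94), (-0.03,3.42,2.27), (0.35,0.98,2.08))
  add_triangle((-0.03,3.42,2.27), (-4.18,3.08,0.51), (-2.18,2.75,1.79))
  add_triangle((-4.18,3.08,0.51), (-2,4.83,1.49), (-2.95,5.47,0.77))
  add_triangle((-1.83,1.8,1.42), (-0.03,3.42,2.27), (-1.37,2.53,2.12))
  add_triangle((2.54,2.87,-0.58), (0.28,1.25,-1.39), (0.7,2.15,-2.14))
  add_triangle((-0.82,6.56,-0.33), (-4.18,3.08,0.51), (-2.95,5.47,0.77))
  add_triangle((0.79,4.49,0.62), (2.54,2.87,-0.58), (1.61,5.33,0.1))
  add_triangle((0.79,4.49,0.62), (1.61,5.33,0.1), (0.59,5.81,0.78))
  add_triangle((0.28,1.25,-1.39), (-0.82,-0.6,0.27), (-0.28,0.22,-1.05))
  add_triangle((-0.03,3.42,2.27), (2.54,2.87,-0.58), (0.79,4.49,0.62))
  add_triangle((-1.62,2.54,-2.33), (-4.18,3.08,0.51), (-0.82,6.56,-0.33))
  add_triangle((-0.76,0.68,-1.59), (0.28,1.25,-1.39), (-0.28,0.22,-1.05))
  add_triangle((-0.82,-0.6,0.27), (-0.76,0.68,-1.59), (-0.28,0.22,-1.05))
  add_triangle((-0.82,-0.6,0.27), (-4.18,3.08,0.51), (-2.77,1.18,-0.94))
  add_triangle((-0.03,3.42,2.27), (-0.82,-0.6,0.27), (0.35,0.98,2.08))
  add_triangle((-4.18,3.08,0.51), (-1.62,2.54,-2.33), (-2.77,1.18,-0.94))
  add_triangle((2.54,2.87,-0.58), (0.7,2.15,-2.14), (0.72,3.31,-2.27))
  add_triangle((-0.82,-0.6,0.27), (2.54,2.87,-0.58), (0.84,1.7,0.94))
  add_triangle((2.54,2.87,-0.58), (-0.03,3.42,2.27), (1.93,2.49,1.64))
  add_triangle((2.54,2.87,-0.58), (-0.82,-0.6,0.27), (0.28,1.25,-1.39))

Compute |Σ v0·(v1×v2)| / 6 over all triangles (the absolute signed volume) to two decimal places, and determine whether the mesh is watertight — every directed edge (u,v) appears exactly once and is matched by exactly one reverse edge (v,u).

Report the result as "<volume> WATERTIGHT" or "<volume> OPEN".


Per-triangle v0·(v1×v2)/6:
  t1: -0.0345
  t2: +1.0423
  t3: +7.5999
  t4: -0.3668
  t5: +2.3497
  t6: +1.3948
  t7: +0.0869
  t8: +0.2625
  t9: -0.3516
  t10: +3.2402
  t11: +0.8730
  t12: -0.1593
  t13: +0.5771
  t14: +0.4532
  t15: +2.2508
  t16: -0.5999
  t17: +0.5193
  t18: +0.7200
  t19: +0.4741
  t20: -0.2034
  t21: -0.3722
  t22: +0.9744
  t23: -0.1123
  t24: +2.1388
  t25: +1.3131
  t26: +0.4623
  t27: +0.5687
  t28: -0.2521
  t29: +0.1891
  t30: +4.4811
  t31: -0.2053
  t32: -0.3486
  t33: +0.5851
  t34: +0.1564
  t35: +0.7351
  t36: +1.8019
  t37: +1.9025
  t38: -0.2827
  t39: -0.0197
  t40: +2.6890
  t41: +0.4774
  t42: +0.2169
  t43: -0.0878
  t44: +2.2762
  t45: +10.0844
  t46: +0.0959
  t47: +0.0861
  t48: +1.1741
  t49: +0.8090
  t50: +2.7149
  t51: +0.8813
  t52: -0.1301
  t53: +2.7460
  t54: -0.2160
Σ = +57.6613 → |volume| = 57.66

Directed edges: 162 total; 6 unmatched, e.g. (-1.62,2.54,-2.33)→(-0.76,0.68,-1.59) → open.

57.66 OPEN


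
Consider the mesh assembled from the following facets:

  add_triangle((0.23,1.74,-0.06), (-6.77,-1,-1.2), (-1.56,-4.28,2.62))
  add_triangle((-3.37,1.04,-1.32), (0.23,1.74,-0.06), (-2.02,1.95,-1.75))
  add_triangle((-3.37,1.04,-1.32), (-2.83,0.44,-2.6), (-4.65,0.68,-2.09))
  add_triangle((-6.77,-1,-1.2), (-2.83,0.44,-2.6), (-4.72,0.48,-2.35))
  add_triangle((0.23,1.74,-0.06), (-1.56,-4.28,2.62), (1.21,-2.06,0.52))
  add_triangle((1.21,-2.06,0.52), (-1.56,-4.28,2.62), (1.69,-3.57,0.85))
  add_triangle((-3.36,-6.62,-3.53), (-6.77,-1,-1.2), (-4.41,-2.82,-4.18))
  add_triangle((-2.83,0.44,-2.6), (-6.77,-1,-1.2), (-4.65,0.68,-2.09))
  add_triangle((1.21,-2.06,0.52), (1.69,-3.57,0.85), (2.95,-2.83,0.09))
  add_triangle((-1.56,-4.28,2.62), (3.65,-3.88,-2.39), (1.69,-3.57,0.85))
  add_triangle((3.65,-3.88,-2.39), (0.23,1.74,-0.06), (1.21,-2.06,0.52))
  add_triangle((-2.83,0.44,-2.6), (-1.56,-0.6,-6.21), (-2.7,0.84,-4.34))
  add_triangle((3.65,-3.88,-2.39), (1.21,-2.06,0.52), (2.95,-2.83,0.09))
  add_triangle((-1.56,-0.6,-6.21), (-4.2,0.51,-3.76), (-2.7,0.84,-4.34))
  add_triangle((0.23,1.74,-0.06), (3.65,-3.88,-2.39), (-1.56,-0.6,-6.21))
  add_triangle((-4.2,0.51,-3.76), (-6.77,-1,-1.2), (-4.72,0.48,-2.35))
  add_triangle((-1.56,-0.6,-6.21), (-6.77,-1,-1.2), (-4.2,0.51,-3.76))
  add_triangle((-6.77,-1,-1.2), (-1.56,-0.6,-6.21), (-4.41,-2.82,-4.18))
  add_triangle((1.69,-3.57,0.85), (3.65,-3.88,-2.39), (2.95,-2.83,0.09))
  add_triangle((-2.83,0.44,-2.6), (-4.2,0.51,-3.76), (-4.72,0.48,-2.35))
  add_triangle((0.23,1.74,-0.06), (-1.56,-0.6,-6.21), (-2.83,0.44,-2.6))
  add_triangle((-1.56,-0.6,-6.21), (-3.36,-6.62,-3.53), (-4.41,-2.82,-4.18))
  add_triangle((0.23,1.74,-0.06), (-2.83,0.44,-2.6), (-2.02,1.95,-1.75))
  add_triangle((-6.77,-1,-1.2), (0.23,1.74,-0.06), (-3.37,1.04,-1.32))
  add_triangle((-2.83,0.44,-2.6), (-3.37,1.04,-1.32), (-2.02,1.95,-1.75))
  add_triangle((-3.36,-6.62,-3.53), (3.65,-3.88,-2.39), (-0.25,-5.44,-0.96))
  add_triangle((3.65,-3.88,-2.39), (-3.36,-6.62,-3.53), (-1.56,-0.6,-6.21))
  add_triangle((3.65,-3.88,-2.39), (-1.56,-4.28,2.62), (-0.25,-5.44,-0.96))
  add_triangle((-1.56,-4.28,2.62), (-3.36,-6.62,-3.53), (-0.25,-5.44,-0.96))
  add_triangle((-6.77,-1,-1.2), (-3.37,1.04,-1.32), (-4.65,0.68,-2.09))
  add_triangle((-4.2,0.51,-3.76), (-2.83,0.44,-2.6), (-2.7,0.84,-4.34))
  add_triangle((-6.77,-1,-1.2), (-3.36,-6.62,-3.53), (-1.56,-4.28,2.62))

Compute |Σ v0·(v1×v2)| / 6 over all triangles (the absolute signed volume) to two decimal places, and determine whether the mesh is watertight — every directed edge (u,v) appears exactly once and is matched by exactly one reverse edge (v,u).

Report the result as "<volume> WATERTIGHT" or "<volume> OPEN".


196.27 WATERTIGHT

Per-triangle v0·(v1×v2)/6:
  t1: +5.1153
  t2: +0.8634
  t3: +0.5671
  t4: -1.3221
  t5: +1.1923
  t6: +0.2867
  t7: +16.3006
  t8: +2.0108
  t9: +0.1099
  t10: +5.3435
  t11: +1.6269
  t12: -1.6857
  t13: -1.1958
  t14: +2.7882
  t15: +8.6056
  t16: +2.0752
  t17: +8.8253
  t18: +13.1015
  t19: +2.5452
  t20: +0.1222
  t21: +4.1087
  t22: +15.6505
  t23: +0.2980
  t24: +1.2162
  t25: +1.3447
  t26: +12.9223
  t27: +36.9629
  t28: +9.6078
  t29: +12.2708
  t30: +1.0818
  t31: +0.1059
  t32: +33.4219
Σ = +196.2676 → |volume| = 196.27

Directed edges: 96 total, each appears once with its reverse present → watertight.


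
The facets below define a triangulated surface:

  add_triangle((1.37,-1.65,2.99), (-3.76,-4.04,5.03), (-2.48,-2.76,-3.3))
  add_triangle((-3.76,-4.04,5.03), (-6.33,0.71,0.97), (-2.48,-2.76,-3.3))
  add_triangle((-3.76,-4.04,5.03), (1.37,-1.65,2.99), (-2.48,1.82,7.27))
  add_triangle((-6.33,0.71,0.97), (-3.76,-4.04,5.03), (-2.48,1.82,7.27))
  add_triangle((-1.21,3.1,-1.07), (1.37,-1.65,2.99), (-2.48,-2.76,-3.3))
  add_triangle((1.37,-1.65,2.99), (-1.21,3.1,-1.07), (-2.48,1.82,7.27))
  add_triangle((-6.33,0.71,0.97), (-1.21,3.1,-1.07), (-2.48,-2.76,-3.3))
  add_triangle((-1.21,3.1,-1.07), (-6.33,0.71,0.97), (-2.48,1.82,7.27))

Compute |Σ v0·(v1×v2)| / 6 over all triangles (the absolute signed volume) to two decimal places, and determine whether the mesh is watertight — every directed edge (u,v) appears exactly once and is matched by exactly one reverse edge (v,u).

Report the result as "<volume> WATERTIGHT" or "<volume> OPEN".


Per-triangle v0·(v1×v2)/6:
  t1: +13.2353
  t2: +31.5981
  t3: +21.2864
  t4: +39.6767
  t5: -2.8536
  t6: +5.1755
  t7: +15.5326
  t8: +23.5892
Σ = +147.2403 → |volume| = 147.24

Directed edges: 24 total, each appears once with its reverse present → watertight.

147.24 WATERTIGHT


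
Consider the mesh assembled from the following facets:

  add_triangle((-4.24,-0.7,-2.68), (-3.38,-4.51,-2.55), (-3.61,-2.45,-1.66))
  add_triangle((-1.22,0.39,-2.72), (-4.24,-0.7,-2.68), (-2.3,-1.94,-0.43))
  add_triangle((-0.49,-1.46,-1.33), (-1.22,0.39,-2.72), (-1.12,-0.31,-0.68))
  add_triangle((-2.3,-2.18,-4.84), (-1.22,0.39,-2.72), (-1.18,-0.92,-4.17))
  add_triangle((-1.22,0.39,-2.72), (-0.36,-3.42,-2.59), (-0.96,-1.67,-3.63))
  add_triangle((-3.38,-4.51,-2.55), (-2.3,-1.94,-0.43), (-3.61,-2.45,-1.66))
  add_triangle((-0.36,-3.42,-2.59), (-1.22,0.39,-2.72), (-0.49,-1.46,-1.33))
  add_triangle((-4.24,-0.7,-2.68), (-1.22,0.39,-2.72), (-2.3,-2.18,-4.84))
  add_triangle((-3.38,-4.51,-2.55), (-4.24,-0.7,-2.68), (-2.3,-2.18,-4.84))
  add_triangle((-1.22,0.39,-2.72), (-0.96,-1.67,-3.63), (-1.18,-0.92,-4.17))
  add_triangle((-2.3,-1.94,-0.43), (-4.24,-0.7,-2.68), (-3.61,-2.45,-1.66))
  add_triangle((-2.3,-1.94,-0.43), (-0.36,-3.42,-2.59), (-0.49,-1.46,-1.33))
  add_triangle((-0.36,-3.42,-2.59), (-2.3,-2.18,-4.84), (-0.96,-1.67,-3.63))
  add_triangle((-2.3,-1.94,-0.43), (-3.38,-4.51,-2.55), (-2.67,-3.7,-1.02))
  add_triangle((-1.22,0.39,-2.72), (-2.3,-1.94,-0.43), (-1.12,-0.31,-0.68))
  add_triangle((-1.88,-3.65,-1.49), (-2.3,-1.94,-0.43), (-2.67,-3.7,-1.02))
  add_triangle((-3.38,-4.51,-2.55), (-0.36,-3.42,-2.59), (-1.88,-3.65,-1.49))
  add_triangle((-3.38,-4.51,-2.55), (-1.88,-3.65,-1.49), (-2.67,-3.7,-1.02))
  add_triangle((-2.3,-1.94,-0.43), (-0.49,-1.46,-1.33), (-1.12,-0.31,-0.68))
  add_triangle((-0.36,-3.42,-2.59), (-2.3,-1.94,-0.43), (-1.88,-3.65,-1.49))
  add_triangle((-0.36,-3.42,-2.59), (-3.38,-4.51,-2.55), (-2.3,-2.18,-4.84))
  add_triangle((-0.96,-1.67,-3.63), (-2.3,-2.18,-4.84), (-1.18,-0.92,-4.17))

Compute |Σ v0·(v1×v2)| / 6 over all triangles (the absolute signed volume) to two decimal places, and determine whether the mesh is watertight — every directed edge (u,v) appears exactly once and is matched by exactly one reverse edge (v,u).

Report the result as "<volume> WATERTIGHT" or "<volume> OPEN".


Per-triangle v0·(v1×v2)/6:
  t1: +2.2784
  t2: -1.7210
  t3: -0.6296
  t4: +0.9883
  t5: -0.3523
  t6: +1.0639
  t7: -0.4168
  t8: +3.8946
  t9: +8.9307
  t10: -0.2258
  t11: +0.6557
  t12: -0.4672
  t13: +1.3660
  t14: +0.7334
  t15: +0.3503
  t16: -0.2198
  t17: +1.3721
  t18: +0.6449
  t19: -0.4901
  t20: -0.6361
  t21: +6.3025
  t22: +0.6140
Σ = +24.0362 → |volume| = 24.04

Directed edges: 66 total, each appears once with its reverse present → watertight.

24.04 WATERTIGHT


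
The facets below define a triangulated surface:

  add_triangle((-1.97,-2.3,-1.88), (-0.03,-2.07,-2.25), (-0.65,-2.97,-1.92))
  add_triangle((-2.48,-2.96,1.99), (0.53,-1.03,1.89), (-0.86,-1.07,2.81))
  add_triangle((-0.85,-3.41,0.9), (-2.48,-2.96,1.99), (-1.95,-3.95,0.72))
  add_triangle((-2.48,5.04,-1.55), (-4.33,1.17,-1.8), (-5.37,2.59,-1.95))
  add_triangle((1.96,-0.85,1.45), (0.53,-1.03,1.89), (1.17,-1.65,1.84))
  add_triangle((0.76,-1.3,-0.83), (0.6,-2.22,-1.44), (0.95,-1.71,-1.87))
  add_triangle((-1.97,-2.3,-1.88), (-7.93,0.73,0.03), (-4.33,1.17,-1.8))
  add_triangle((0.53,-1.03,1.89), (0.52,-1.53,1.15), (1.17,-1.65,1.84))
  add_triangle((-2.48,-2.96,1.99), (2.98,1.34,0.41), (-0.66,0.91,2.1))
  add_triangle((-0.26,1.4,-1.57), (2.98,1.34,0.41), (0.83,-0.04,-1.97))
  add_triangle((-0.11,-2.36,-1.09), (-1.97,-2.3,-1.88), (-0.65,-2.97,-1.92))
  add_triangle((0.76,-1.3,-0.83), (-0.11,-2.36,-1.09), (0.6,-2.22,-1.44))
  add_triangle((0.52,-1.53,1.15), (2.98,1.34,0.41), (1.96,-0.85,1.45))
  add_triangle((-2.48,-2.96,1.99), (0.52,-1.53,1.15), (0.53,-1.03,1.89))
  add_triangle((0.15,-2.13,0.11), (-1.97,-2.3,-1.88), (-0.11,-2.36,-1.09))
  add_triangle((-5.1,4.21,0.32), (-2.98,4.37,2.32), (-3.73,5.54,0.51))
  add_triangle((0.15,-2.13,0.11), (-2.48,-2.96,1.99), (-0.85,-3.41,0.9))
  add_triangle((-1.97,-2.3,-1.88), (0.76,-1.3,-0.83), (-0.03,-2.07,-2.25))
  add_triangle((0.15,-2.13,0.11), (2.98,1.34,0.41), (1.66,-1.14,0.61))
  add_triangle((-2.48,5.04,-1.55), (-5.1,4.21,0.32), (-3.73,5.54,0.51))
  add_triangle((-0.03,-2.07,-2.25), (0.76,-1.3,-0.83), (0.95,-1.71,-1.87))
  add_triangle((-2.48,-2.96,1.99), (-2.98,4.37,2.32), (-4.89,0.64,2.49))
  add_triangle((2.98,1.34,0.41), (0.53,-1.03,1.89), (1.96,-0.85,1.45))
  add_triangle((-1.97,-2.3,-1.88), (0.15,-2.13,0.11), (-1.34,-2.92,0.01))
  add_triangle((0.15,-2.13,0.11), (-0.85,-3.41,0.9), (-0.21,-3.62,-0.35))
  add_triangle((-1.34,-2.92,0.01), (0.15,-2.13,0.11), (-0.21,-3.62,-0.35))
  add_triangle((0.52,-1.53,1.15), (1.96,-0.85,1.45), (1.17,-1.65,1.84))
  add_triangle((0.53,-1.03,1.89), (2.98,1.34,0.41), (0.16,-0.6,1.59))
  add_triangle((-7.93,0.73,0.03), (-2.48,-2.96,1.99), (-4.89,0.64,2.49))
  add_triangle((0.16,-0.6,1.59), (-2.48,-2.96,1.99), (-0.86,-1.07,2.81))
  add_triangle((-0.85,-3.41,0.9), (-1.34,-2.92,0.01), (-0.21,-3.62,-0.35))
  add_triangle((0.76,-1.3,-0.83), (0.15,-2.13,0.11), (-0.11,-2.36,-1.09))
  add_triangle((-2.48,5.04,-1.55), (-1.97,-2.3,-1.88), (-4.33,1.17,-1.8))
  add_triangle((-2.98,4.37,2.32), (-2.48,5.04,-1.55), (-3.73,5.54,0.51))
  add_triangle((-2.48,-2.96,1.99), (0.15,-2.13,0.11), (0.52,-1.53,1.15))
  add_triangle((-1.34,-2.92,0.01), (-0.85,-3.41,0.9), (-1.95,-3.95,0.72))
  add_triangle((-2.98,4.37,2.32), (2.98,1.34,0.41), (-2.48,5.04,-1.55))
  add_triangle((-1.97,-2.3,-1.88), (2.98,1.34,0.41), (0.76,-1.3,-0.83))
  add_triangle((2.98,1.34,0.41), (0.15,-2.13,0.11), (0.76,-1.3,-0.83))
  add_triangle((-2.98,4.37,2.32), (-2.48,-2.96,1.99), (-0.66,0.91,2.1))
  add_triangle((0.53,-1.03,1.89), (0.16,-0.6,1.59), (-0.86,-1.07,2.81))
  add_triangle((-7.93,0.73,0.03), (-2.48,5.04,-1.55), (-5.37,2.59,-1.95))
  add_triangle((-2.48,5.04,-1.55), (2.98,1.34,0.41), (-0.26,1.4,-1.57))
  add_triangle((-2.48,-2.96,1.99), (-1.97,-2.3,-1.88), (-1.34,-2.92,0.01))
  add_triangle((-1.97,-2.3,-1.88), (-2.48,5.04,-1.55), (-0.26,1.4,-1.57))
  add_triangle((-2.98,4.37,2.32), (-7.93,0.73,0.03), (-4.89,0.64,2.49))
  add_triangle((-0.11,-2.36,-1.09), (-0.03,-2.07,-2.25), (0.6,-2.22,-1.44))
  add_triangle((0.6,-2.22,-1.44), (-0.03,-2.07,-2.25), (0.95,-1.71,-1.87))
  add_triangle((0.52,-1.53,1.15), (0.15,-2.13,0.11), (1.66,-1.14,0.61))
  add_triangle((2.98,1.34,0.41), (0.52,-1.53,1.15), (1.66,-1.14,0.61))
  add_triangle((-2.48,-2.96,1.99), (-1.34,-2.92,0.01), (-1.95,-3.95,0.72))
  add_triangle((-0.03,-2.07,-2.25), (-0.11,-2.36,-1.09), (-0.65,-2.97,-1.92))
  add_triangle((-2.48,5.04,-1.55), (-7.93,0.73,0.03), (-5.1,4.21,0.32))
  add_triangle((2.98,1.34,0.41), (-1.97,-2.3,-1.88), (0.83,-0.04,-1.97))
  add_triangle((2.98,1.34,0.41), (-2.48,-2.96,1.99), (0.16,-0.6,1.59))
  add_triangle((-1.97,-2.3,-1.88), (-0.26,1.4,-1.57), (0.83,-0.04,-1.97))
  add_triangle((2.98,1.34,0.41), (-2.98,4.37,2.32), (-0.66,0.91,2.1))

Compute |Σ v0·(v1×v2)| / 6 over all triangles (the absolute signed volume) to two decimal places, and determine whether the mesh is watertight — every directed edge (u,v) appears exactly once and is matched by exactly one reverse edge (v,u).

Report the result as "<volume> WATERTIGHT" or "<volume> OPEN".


122.48 OPEN

Per-triangle v0·(v1×v2)/6:
  t1: +0.7443
  t2: +1.4151
  t3: +0.9826
  t4: +1.3170
  t5: +0.3044
  t6: +0.1174
  t7: +7.8812
  t8: +0.1458
  t9: +3.4046
  t10: +1.8851
  t11: +0.2372
  t12: +0.0703
  t13: +0.1066
  t14: +0.9811
  t15: +0.7212
  t16: +4.0138
  t17: +0.0201
  t18: -0.5562
  t19: +0.3328
  t20: +4.2698
  t21: -0.1991
  t22: +4.5072
  t23: +0.8190
  t24: +0.9902
  t25: +0.3273
  t26: -0.2714
  t27: +0.1296
  t28: +0.3813
  t29: +10.9115
  t30: -0.6621
  t31: +0.7535
  t32: +0.3755
  t33: +4.4071
  t34: +1.5471
  t35: +1.2910
  t36: +0.3052
  t37: +11.7739
  t38: +0.6555
  t39: +1.0928
  t40: +5.1952
  t41: +0.0968
  t42: +8.2110
  t43: +3.7795
  t44: +1.9117
  t45: +3.9009
  t46: +12.7992
  t47: +0.3472
  t48: +0.3297
  t49: +0.5200
  t50: +0.6761
  t51: +0.2533
  t52: +0.2747
  t53: +9.6215
  t54: +1.1337
  t55: -0.6587
  t56: +1.9829
  t57: +4.5768
Σ = +122.4808 → |volume| = 122.48

Directed edges: 171 total; 9 unmatched, e.g. (-4.33,1.17,-1.8)→(-5.37,2.59,-1.95) → open.


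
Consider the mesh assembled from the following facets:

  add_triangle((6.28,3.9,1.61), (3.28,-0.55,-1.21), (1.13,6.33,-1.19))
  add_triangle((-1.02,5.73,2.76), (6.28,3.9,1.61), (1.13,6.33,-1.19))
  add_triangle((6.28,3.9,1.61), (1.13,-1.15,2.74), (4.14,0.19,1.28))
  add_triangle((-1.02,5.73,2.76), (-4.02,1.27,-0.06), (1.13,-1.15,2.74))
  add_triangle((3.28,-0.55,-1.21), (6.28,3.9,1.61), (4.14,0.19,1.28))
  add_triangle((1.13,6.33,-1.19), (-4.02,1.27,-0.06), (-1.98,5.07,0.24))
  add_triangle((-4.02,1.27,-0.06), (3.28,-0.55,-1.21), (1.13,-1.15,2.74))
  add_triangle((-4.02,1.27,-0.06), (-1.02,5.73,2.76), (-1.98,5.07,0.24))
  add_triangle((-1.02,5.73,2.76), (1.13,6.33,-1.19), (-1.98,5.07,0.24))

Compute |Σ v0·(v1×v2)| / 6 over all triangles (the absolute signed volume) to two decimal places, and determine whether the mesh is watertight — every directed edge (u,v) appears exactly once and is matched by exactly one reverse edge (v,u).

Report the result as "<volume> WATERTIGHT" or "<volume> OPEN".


87.45 OPEN

Per-triangle v0·(v1×v2)/6:
  t1: +16.0881
  t2: +27.6547
  t3: +5.6827
  t4: +11.3410
  t5: +5.7031
  t6: +4.8015
  t7: -0.2182
  t8: +7.2874
  t9: +9.1080
Σ = +87.4483 → |volume| = 87.45

Directed edges: 27 total; 9 unmatched, e.g. (3.28,-0.55,-1.21)→(1.13,6.33,-1.19) → open.


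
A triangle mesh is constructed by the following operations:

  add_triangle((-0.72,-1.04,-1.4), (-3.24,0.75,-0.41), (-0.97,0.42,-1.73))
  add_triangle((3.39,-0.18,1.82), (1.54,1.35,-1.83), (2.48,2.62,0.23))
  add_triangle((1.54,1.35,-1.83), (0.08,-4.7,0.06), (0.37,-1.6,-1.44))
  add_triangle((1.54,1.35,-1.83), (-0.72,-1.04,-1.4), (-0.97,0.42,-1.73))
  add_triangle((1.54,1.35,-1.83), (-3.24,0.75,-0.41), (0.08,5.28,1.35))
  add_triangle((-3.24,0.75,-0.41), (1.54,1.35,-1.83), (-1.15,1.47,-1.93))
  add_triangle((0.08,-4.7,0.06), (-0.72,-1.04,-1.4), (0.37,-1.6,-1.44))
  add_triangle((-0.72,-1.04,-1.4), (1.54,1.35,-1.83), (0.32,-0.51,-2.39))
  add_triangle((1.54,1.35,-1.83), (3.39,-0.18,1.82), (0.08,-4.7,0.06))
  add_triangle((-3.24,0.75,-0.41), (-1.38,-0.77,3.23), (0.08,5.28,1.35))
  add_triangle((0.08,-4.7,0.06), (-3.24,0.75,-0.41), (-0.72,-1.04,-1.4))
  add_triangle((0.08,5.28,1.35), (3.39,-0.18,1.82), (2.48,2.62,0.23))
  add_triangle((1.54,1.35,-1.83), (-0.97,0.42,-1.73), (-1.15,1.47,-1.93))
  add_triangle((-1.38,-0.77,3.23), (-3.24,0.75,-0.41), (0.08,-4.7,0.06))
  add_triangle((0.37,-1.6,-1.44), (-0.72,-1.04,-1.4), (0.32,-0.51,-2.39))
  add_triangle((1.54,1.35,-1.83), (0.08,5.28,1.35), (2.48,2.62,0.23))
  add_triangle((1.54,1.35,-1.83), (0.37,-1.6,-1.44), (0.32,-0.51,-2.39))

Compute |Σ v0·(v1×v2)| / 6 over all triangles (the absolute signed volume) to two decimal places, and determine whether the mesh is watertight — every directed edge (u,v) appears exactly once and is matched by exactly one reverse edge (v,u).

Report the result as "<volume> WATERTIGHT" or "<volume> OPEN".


Per-triangle v0·(v1×v2)/6:
  t1: +1.1854
  t2: +3.2395
  t3: +1.3013
  t4: +1.0379
  t5: +7.0283
  t6: +0.3281
  t7: +1.2234
  t8: +0.2468
  t9: +7.0349
  t10: +10.5296
  t11: +3.3414
  t12: +5.3205
  t13: +0.7587
  t14: +8.5776
  t15: +0.5196
  t16: +4.0829
  t17: +0.7897
Σ = +56.5455 → |volume| = 56.55

Directed edges: 51 total; 7 unmatched, e.g. (-3.24,0.75,-0.41)→(-0.97,0.42,-1.73) → open.

56.55 OPEN


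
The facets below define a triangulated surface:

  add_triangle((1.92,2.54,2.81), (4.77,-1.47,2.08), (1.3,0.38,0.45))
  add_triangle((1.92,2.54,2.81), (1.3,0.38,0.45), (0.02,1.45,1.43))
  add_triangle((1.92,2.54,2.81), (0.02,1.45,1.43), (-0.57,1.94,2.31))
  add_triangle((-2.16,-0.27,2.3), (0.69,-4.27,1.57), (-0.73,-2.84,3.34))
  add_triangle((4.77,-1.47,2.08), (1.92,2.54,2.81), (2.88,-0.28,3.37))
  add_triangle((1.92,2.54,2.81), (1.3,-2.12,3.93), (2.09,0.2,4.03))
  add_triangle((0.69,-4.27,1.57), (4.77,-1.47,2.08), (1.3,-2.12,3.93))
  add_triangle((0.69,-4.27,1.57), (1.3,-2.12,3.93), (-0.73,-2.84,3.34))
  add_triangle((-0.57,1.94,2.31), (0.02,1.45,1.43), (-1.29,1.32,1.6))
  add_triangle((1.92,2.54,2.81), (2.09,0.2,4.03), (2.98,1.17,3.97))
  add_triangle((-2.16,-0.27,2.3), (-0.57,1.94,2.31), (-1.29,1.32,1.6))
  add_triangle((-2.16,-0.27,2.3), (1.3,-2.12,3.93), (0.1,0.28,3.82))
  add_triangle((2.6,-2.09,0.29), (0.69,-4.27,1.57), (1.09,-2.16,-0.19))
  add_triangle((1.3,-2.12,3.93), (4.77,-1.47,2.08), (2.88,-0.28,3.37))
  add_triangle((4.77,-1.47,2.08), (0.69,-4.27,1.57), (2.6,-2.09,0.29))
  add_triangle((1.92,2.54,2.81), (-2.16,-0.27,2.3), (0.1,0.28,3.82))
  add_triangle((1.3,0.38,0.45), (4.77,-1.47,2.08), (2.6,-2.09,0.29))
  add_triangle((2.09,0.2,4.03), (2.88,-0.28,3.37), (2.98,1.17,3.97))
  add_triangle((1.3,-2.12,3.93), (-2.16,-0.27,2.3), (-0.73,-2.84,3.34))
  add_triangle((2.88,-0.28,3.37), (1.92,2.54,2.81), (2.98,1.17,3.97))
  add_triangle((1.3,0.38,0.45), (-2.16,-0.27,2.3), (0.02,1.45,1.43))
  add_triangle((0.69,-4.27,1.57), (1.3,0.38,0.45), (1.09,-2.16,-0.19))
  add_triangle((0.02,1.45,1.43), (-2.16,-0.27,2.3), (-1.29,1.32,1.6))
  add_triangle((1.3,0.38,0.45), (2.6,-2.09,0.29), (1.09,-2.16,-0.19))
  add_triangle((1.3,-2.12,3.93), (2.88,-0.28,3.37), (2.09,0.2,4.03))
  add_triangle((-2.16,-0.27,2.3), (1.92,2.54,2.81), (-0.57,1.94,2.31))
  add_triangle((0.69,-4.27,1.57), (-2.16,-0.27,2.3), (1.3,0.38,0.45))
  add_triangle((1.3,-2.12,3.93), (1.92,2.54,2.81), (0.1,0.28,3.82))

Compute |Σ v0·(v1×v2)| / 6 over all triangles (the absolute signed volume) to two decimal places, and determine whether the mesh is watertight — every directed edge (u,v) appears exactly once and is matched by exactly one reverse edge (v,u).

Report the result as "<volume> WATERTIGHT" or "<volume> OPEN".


Per-triangle v0·(v1×v2)/6:
  t1: +1.5153
  t2: +0.0612
  t3: +0.2247
  t4: +1.7383
  t5: +4.3108
  t6: +0.4707
  t7: +9.1133
  t8: +4.2300
  t9: +0.0824
  t10: +1.1828
  t11: +0.7442
  t12: +3.7382
  t13: +1.3322
  t14: +4.5142
  t15: +4.0219
  t16: +2.7836
  t17: +0.6434
  t18: +1.0167
  t19: +3.1530
  t20: +0.2374
  t21: -0.8422
  t22: -1.2645
  t23: -0.6559
  t24: +0.0227
  t25: +1.9824
  t26: +2.1047
  t27: -3.0570
  t28: +4.6098
Σ = +48.0141 → |volume| = 48.01

Directed edges: 84 total, each appears once with its reverse present → watertight.

48.01 WATERTIGHT


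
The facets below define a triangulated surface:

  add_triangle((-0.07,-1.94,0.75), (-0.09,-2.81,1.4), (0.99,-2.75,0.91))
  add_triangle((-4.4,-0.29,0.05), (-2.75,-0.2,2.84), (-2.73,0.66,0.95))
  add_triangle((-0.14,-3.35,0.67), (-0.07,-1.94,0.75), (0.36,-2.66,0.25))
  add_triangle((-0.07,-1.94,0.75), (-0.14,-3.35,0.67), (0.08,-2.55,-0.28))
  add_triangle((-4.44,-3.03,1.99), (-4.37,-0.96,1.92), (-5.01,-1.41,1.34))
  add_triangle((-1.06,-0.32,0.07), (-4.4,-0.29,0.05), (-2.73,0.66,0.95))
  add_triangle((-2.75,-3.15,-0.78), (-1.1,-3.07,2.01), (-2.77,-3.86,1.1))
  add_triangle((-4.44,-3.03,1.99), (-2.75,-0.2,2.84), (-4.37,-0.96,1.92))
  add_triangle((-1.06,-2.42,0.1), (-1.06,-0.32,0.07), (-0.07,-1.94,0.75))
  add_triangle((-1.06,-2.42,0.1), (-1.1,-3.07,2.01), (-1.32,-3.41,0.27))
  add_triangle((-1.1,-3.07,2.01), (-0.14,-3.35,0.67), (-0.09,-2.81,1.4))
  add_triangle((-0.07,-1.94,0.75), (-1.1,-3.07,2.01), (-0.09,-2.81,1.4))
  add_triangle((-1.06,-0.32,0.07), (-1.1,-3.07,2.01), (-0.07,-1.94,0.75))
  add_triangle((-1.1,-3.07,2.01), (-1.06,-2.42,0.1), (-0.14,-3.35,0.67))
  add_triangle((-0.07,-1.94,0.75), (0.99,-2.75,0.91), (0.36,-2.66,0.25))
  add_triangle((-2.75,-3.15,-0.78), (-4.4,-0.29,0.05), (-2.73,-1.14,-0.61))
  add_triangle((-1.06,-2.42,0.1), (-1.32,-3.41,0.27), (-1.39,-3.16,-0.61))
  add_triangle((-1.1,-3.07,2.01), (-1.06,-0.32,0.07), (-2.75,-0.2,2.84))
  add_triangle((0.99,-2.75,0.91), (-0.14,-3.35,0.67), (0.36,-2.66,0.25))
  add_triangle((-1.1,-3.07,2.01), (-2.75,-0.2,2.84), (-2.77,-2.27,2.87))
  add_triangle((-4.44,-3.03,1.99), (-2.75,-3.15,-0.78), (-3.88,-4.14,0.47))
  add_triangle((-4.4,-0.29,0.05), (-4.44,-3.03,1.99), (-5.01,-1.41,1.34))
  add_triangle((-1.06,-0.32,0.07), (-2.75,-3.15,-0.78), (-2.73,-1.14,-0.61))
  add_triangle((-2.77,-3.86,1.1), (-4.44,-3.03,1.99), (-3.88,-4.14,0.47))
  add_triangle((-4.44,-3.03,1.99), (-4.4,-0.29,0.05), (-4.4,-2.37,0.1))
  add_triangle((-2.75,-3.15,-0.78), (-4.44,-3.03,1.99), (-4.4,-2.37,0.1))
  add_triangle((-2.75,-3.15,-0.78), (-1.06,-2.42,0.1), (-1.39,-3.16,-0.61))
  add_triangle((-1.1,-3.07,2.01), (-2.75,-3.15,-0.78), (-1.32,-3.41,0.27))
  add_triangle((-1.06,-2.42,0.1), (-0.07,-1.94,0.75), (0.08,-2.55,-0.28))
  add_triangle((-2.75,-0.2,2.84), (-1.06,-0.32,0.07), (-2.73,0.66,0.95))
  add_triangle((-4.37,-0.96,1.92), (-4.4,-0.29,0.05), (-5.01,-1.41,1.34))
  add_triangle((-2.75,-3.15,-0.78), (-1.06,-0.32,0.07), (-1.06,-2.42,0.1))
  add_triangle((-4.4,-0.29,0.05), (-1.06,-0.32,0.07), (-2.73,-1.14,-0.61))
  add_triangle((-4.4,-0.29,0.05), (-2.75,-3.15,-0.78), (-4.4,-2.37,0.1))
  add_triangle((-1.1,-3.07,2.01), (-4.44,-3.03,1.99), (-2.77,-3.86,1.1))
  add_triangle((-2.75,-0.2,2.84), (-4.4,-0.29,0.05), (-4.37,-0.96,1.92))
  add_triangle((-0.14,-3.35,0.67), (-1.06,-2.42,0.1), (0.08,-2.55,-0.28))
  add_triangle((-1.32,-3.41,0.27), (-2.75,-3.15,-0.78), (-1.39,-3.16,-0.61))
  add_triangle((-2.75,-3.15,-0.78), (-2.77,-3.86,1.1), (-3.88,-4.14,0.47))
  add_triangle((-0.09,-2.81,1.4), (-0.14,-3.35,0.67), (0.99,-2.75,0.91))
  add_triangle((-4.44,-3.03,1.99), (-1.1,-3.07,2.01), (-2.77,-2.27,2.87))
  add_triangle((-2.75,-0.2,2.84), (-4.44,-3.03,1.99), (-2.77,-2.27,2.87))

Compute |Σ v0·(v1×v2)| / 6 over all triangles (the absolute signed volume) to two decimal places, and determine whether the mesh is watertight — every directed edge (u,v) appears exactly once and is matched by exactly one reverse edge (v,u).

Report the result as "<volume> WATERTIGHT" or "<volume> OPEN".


Per-triangle v0·(v1×v2)/6:
  t1: -0.1110
  t2: +1.7427
  t3: -0.0970
  t4: +0.0426
  t5: +1.2976
  t6: -0.2043
  t7: +0.8331
  t8: +2.4534
  t9: -0.2664
  t10: -0.1191
  t11: +0.4760
  t12: -0.1034
  t13: -0.2962
  t14: +0.9557
  t15: -0.2515
  t16: +0.8244
  t17: -0.0516
  t18: -1.5016
  t19: +0.2687
  t20: +0.8158
  t21: +1.0265
  t22: +1.0398
  t23: -0.2702
  t24: +1.6934
  t25: +2.8581
  t26: +2.7062
  t27: -0.4071
  t28: +1.4854
  t29: -0.4446
  t30: -0.6113
  t31: +0.8488
  t32: -0.3691
  t33: -0.1584
  t34: +1.3463
  t35: +2.4539
  t36: +1.3584
  t37: +0.4629
  t38: +0.6507
  t39: +0.7576
  t40: +0.5115
  t41: +2.3688
  t42: +2.4722
Σ = +28.4877 → |volume| = 28.49

Directed edges: 126 total, each appears once with its reverse present → watertight.

28.49 WATERTIGHT


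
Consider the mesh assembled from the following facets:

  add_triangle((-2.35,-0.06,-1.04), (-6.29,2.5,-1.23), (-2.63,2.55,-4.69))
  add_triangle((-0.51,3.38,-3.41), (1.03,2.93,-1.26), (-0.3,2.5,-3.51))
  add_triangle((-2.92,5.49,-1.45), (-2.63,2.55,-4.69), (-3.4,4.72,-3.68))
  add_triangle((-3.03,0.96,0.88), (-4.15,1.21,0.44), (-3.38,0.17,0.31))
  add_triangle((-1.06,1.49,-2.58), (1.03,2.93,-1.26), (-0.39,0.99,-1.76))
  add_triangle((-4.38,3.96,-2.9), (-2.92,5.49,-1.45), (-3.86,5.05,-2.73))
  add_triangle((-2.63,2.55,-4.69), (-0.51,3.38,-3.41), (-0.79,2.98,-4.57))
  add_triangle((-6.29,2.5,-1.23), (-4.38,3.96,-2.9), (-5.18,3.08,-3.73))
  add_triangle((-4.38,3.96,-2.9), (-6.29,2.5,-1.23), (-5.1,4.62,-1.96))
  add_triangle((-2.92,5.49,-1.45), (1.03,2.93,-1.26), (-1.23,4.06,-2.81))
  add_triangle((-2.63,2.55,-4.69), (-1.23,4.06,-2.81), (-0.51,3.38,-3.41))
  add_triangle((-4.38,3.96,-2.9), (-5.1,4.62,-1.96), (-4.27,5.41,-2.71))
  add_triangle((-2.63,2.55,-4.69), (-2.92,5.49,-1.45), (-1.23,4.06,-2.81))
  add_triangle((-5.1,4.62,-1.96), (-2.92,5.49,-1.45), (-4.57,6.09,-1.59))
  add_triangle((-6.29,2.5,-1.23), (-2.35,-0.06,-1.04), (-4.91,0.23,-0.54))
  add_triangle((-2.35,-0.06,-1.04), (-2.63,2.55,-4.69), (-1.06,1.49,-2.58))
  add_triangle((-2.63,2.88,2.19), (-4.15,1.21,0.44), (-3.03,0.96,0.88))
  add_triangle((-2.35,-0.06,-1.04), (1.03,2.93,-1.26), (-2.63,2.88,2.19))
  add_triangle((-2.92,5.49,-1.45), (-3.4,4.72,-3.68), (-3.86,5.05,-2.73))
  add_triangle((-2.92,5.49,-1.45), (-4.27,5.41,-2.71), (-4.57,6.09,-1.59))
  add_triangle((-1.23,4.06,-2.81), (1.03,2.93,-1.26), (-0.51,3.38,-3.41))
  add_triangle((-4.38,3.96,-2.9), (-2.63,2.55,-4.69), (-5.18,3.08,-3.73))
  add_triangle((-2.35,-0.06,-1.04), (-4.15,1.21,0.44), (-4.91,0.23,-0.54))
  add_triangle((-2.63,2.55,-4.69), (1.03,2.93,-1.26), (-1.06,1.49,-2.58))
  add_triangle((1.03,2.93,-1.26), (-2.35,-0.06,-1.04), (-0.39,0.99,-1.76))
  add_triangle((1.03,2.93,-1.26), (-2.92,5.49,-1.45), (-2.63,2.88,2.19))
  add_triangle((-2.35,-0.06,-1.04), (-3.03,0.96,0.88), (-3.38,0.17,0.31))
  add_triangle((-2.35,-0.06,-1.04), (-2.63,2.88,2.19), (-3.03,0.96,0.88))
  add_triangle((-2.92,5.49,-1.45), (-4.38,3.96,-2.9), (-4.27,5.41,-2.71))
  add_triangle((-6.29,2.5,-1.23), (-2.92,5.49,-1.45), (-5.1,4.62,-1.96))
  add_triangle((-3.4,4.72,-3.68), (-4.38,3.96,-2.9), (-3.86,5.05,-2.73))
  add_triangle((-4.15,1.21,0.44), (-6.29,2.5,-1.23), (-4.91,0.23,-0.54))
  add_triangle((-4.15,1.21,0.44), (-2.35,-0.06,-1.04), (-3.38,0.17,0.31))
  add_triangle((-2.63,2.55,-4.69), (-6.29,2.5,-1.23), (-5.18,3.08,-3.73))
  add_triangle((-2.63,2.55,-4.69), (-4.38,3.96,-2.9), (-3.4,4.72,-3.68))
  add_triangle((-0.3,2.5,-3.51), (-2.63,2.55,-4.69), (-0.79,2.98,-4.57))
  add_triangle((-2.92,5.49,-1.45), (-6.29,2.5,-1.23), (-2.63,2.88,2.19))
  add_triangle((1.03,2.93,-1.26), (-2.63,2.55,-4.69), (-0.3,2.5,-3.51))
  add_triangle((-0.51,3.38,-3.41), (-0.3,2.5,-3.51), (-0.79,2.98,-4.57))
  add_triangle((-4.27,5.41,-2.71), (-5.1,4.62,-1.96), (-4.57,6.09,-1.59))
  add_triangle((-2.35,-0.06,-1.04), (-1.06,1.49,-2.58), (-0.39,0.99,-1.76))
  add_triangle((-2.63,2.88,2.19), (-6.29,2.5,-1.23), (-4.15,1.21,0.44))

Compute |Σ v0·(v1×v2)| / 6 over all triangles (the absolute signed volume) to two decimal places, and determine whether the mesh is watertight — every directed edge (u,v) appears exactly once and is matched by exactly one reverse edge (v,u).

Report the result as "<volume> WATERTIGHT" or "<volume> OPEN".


64.80 WATERTIGHT

Per-triangle v0·(v1×v2)/6:
  t1: +5.2670
  t2: +0.8930
  t3: +0.4332
  t4: +0.3126
  t5: +0.3330
  t6: +0.9131
  t7: +1.5716
  t8: +4.1333
  t9: +3.3152
  t10: +3.7021
  t11: +2.3630
  t12: +1.6017
  t13: +5.4409
  t14: -0.9455
  t15: +1.4854
  t16: +0.0686
  t17: +0.7155
  t18: -5.7949
  t19: +1.4776
  t20: +1.5836
  t21: +1.6564
  t22: +3.4889
  t23: -0.5248
  t24: +0.5603
  t25: -1.1333
  t26: +6.4998
  t27: -0.5108
  t28: -1.2009
  t29: -0.3029
  t30: +1.9800
  t31: +1.4179
  t32: +2.0651
  t33: +0.7022
  t34: +0.1843
  t35: +3.3635
  t36: -0.1739
  t37: +13.9646
  t38: -2.1245
  t39: +0.2574
  t40: +1.9899
  t41: +0.1165
  t42: +3.6530
Σ = +64.7986 → |volume| = 64.80

Directed edges: 126 total, each appears once with its reverse present → watertight.
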